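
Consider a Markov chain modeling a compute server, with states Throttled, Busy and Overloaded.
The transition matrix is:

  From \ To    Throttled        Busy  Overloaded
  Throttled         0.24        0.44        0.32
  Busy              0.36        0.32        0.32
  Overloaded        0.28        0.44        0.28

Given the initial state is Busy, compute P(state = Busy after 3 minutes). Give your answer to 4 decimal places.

Propagate the distribution vector 3 minutes from Busy.
After 0 minutes: (0.0000, 1.0000, 0.0000)
After 1 minute: (0.3600, 0.3200, 0.3200)
After 2 minutes: (0.2912, 0.4016, 0.3072)
After 3 minutes: (0.3005, 0.3918, 0.3077)
P(in Busy after 3 minutes) = 0.3918

0.3918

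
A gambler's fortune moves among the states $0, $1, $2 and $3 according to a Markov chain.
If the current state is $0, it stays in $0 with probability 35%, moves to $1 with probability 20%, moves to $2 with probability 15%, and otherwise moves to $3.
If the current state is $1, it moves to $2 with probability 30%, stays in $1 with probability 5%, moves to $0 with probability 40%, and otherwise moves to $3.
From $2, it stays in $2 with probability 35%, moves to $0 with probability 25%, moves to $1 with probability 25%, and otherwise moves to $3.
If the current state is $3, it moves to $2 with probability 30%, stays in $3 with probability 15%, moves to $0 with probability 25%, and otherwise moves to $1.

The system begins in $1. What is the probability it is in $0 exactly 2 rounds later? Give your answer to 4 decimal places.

0.2975

Propagate the distribution vector 2 rounds from $1.
After 0 rounds: (0.0000, 1.0000, 0.0000, 0.0000)
After 1 round: (0.4000, 0.0500, 0.3000, 0.2500)
After 2 rounds: (0.2975, 0.2325, 0.2550, 0.2150)
P(in $0 after 2 rounds) = 0.2975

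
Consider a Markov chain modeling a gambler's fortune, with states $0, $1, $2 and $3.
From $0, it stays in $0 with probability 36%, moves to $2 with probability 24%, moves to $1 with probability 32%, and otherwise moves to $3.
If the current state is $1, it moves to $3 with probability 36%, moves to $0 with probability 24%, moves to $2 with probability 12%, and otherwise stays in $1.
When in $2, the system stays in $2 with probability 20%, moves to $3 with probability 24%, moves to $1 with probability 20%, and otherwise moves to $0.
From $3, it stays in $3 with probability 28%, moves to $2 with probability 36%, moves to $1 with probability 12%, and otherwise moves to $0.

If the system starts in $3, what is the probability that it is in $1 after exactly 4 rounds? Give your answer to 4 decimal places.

0.2377

Propagate the distribution vector 4 rounds from $3.
After 0 rounds: (0.0000, 0.0000, 0.0000, 1.0000)
After 1 round: (0.2400, 0.1200, 0.3600, 0.2800)
After 2 rounds: (0.3120, 0.2160, 0.2448, 0.2272)
After 3 rounds: (0.3068, 0.2365, 0.2316, 0.2251)
After 4 rounds: (0.3046, 0.2377, 0.2294, 0.2283)
P(in $1 after 4 rounds) = 0.2377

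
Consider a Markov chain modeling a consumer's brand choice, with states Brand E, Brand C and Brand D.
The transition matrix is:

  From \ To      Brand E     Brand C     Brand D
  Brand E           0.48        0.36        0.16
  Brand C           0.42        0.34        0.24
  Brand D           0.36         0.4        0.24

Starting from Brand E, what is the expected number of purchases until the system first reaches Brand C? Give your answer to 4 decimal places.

Let t(s) be the expected number of purchases to first reach Brand C from state s, with t(Brand C) = 0. Conditioning on the first purchase:
t(Brand E) = 1 + 0.48·t(Brand E) + 0.16·t(Brand D)
t(Brand D) = 1 + 0.36·t(Brand E) + 0.24·t(Brand D)
Solving: t(Brand E) = 2.7251, t(Brand D) = 2.6066.
Expected purchases from Brand E to Brand C: 2.7251.

2.7251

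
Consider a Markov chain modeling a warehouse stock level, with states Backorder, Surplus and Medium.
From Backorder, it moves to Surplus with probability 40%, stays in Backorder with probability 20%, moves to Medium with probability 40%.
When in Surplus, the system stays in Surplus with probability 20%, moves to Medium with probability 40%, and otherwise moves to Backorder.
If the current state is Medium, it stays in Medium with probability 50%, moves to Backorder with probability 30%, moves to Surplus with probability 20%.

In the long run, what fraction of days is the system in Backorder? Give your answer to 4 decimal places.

0.2963

Let the stationary distribution be π with π = πP and π_1 + π_2 + π_3 = 1.
π_1 = 0.2·π_1 + 0.4·π_2 + 0.3·π_3
π_2 = 0.4·π_1 + 0.2·π_2 + 0.2·π_3
Solving with the normalization constraint gives π = (0.2963, 0.2593, 0.4444).
So the stationary probability of Backorder is 0.2963.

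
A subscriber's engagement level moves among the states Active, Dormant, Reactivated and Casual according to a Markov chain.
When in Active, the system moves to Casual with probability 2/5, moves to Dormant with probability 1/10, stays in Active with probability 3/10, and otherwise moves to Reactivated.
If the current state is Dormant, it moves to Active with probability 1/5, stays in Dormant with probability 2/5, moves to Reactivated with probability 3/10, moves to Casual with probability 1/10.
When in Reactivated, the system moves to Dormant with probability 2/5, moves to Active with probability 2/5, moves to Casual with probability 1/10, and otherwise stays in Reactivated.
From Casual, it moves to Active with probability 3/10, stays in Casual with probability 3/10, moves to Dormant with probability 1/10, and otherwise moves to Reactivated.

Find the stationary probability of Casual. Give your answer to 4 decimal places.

Let the stationary distribution be π with π = πP and π_1 + π_2 + π_3 + π_4 = 1.
π_1 = 0.3·π_1 + 0.2·π_2 + 0.4·π_3 + 0.3·π_4
π_2 = 0.1·π_1 + 0.4·π_2 + 0.4·π_3 + 0.1·π_4
π_3 = 0.2·π_1 + 0.3·π_2 + 0.1·π_3 + 0.3·π_4
Solving with the normalization constraint gives π = (0.2986, 0.2393, 0.2251, 0.2370).
So the stationary probability of Casual is 0.2370.

0.2370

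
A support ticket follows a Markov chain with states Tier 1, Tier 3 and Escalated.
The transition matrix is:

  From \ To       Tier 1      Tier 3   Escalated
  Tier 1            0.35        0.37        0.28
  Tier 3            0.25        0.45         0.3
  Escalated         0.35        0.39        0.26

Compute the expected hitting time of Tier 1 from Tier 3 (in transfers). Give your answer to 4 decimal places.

Let t(s) be the expected number of transfers to first reach Tier 1 from state s, with t(Tier 1) = 0. Conditioning on the first transfer:
t(Tier 3) = 1 + 0.45·t(Tier 3) + 0.3·t(Escalated)
t(Escalated) = 1 + 0.39·t(Tier 3) + 0.26·t(Escalated)
Solving: t(Tier 3) = 3.5862, t(Escalated) = 3.2414.
Expected transfers from Tier 3 to Tier 1: 3.5862.

3.5862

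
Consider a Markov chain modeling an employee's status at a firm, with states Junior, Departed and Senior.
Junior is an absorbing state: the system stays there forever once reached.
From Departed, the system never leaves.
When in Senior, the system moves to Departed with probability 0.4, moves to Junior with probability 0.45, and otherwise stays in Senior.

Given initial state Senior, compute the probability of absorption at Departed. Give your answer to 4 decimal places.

Let h(s) be the probability of absorption at Departed starting from transient state s. Then h(Departed) = 1 and h(Junior) = 0. By first-step analysis:
h(Senior) = 0.45·0 + 0.4·1 + 0.15·h(Senior)
Solving: h(Senior) = 0.4706.
Starting from Senior, the probability is 0.4706.

0.4706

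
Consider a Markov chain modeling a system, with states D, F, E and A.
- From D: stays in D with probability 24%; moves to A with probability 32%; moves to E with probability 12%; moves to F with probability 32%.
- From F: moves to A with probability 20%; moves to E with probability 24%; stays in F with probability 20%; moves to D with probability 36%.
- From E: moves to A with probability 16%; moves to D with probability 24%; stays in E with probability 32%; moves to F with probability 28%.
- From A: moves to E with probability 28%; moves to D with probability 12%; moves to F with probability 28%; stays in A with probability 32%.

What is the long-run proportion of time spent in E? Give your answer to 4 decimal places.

0.2401

Let the stationary distribution be π with π = πP and π_1 + π_2 + π_3 + π_4 = 1.
π_1 = 0.24·π_1 + 0.36·π_2 + 0.24·π_3 + 0.12·π_4
π_2 = 0.32·π_1 + 0.2·π_2 + 0.28·π_3 + 0.28·π_4
π_3 = 0.12·π_1 + 0.24·π_2 + 0.32·π_3 + 0.28·π_4
Solving with the normalization constraint gives π = (0.2423, 0.2682, 0.2401, 0.2494).
So the stationary probability of E is 0.2401.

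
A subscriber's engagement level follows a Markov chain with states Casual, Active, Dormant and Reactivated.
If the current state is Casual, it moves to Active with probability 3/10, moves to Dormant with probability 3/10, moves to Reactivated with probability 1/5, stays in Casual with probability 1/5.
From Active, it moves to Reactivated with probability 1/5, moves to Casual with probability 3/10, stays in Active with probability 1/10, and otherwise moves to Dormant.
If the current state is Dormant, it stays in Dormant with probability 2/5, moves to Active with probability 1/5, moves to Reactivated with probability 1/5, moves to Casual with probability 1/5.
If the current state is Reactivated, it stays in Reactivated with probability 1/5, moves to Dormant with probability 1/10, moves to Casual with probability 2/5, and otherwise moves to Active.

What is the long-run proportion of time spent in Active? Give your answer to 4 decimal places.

Let the stationary distribution be π with π = πP and π_1 + π_2 + π_3 + π_4 = 1.
π_1 = 0.2·π_1 + 0.3·π_2 + 0.2·π_3 + 0.4·π_4
π_2 = 0.3·π_1 + 0.1·π_2 + 0.2·π_3 + 0.3·π_4
π_3 = 0.3·π_1 + 0.4·π_2 + 0.4·π_3 + 0.1·π_4
Solving with the normalization constraint gives π = (0.2624, 0.2239, 0.3138, 0.2000).
So the stationary probability of Active is 0.2239.

0.2239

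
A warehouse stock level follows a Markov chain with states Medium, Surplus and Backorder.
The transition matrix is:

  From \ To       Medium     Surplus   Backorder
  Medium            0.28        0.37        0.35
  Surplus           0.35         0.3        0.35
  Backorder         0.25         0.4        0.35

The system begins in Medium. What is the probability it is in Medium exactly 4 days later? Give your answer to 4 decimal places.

0.2944

Propagate the distribution vector 4 days from Medium.
After 0 days: (1.0000, 0.0000, 0.0000)
After 1 day: (0.2800, 0.3700, 0.3500)
After 2 days: (0.2954, 0.3546, 0.3500)
After 3 days: (0.2943, 0.3557, 0.3500)
After 4 days: (0.2944, 0.3556, 0.3500)
P(in Medium after 4 days) = 0.2944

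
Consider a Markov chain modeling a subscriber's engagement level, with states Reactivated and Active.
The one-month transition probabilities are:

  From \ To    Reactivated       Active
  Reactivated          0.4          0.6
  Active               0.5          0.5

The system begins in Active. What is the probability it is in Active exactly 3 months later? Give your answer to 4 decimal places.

0.5450

Propagate the distribution vector 3 months from Active.
After 0 months: (0.0000, 1.0000)
After 1 month: (0.5000, 0.5000)
After 2 months: (0.4500, 0.5500)
After 3 months: (0.4550, 0.5450)
P(in Active after 3 months) = 0.5450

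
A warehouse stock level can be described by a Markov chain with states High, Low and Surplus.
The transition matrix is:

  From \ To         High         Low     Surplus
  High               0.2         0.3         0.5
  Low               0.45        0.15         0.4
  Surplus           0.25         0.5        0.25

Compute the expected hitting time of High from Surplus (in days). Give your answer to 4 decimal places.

Let t(s) be the expected number of days to first reach High from state s, with t(High) = 0. Conditioning on the first day:
t(Low) = 1 + 0.15·t(Low) + 0.4·t(Surplus)
t(Surplus) = 1 + 0.5·t(Low) + 0.25·t(Surplus)
Solving: t(Low) = 2.6286, t(Surplus) = 3.0857.
Expected days from Surplus to High: 3.0857.

3.0857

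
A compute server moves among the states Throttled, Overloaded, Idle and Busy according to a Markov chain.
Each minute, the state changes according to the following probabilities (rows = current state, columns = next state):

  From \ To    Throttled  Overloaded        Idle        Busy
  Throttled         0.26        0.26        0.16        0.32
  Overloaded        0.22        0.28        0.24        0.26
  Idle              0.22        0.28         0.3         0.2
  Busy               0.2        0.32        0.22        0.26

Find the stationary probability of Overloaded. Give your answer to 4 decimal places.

Let the stationary distribution be π with π = πP and π_1 + π_2 + π_3 + π_4 = 1.
π_1 = 0.26·π_1 + 0.22·π_2 + 0.22·π_3 + 0.2·π_4
π_2 = 0.26·π_1 + 0.28·π_2 + 0.28·π_3 + 0.32·π_4
π_3 = 0.16·π_1 + 0.24·π_2 + 0.3·π_3 + 0.22·π_4
Solving with the normalization constraint gives π = (0.2238, 0.2859, 0.2308, 0.2596).
So the stationary probability of Overloaded is 0.2859.

0.2859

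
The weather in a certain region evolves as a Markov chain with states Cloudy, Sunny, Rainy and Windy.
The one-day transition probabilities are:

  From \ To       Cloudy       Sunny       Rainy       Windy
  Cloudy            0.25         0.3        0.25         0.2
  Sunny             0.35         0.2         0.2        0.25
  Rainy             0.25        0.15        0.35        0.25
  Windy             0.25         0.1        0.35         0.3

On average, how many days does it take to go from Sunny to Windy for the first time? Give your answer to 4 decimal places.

4.2510

Let t(s) be the expected number of days to first reach Windy from state s, with t(Windy) = 0. Conditioning on the first day:
t(Cloudy) = 1 + 0.25·t(Cloudy) + 0.3·t(Sunny) + 0.25·t(Rainy)
t(Sunny) = 1 + 0.35·t(Cloudy) + 0.2·t(Sunny) + 0.2·t(Rainy)
t(Rainy) = 1 + 0.25·t(Cloudy) + 0.15·t(Sunny) + 0.35·t(Rainy)
Solving: t(Cloudy) = 4.4432, t(Sunny) = 4.2510, t(Rainy) = 4.2284.
Expected days from Sunny to Windy: 4.2510.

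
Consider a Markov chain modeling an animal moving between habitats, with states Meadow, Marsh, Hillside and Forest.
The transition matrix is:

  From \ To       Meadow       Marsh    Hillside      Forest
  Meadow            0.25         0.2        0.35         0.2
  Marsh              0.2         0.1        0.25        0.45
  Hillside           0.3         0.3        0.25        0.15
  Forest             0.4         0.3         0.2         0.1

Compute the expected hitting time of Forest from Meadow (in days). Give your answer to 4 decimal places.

Let t(s) be the expected number of days to first reach Forest from state s, with t(Forest) = 0. Conditioning on the first day:
t(Meadow) = 1 + 0.25·t(Meadow) + 0.2·t(Marsh) + 0.35·t(Hillside)
t(Marsh) = 1 + 0.2·t(Meadow) + 0.1·t(Marsh) + 0.25·t(Hillside)
t(Hillside) = 1 + 0.3·t(Meadow) + 0.3·t(Marsh) + 0.25·t(Hillside)
Solving: t(Meadow) = 4.2142, t(Marsh) = 3.2470, t(Hillside) = 4.3178.
Expected days from Meadow to Forest: 4.2142.

4.2142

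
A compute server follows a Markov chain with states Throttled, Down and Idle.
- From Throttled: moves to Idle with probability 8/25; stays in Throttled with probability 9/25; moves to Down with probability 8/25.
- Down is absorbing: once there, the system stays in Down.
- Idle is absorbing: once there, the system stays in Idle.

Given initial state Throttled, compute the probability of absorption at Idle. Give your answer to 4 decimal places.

Let h(s) be the probability of absorption at Idle starting from transient state s. Then h(Idle) = 1 and h(Down) = 0. By first-step analysis:
h(Throttled) = 0.36·h(Throttled) + 0.32·0 + 0.32·1
Solving: h(Throttled) = 0.5000.
Starting from Throttled, the probability is 0.5000.

0.5000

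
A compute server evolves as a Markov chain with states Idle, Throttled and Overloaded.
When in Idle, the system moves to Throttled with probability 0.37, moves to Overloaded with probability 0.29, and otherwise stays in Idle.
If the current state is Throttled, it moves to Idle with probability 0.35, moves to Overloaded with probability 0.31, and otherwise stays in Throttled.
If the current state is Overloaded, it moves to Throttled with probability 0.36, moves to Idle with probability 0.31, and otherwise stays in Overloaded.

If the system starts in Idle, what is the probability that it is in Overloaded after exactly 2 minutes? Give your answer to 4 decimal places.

0.3090

Sum over the intermediate state after 1 minute:
P = P(Idle→Idle)·P(Idle→Overloaded) + P(Idle→Throttled)·P(Throttled→Overloaded) + P(Idle→Overloaded)·P(Overloaded→Overloaded)
  = 0.34×0.29 + 0.37×0.31 + 0.29×0.33
  = 0.0986 + 0.1147 + 0.0957 = 0.3090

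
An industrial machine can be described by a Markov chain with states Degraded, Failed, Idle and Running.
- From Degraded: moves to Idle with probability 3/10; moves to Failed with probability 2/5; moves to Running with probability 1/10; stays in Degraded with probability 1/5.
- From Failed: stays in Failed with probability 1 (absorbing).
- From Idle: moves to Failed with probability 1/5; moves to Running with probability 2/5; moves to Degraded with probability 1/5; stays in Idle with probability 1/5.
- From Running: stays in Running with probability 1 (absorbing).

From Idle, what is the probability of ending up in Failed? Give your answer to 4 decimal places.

Let h(s) be the probability of absorption at Failed starting from transient state s. Then h(Failed) = 1 and h(Running) = 0. By first-step analysis:
h(Degraded) = 0.2·h(Degraded) + 0.4·1 + 0.3·h(Idle) + 0.1·0
h(Idle) = 0.2·h(Degraded) + 0.2·1 + 0.2·h(Idle) + 0.4·0
Solving: h(Degraded) = 0.6552, h(Idle) = 0.4138.
Starting from Idle, the probability is 0.4138.

0.4138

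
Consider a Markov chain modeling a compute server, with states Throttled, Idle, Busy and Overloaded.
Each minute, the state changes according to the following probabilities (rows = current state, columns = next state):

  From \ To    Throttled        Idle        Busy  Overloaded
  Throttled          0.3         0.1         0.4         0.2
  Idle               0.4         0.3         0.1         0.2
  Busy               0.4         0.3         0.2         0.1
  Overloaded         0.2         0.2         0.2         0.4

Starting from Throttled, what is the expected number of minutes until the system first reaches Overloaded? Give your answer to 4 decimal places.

5.8286

Let t(s) be the expected number of minutes to first reach Overloaded from state s, with t(Overloaded) = 0. Conditioning on the first minute:
t(Throttled) = 1 + 0.3·t(Throttled) + 0.1·t(Idle) + 0.4·t(Busy)
t(Idle) = 1 + 0.4·t(Throttled) + 0.3·t(Idle) + 0.1·t(Busy)
t(Busy) = 1 + 0.4·t(Throttled) + 0.3·t(Idle) + 0.2·t(Busy)
Solving: t(Throttled) = 5.8286, t(Idle) = 5.6571, t(Busy) = 6.2857.
Expected minutes from Throttled to Overloaded: 5.8286.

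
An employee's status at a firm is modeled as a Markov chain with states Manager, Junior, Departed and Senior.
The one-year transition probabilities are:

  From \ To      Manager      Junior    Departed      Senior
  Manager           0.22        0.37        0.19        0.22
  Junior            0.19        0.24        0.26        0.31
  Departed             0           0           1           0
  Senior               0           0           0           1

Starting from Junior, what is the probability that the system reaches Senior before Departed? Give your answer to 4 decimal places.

0.5428

Let h(s) be the probability of absorption at Senior starting from transient state s. Then h(Senior) = 1 and h(Departed) = 0. By first-step analysis:
h(Manager) = 0.22·h(Manager) + 0.37·h(Junior) + 0.19·0 + 0.22·1
h(Junior) = 0.19·h(Manager) + 0.24·h(Junior) + 0.26·0 + 0.31·1
Solving: h(Manager) = 0.5395, h(Junior) = 0.5428.
Starting from Junior, the probability is 0.5428.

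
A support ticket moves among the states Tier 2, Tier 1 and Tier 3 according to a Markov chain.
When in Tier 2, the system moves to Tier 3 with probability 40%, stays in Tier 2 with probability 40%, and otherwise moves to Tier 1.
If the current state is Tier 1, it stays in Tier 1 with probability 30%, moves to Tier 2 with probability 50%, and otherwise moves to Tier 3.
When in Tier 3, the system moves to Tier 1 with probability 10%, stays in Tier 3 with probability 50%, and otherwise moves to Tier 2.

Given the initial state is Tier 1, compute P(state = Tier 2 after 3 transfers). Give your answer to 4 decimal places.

Propagate the distribution vector 3 transfers from Tier 1.
After 0 transfers: (0.0000, 1.0000, 0.0000)
After 1 transfer: (0.5000, 0.3000, 0.2000)
After 2 transfers: (0.4300, 0.2100, 0.3600)
After 3 transfers: (0.4210, 0.1850, 0.3940)
P(in Tier 2 after 3 transfers) = 0.4210

0.4210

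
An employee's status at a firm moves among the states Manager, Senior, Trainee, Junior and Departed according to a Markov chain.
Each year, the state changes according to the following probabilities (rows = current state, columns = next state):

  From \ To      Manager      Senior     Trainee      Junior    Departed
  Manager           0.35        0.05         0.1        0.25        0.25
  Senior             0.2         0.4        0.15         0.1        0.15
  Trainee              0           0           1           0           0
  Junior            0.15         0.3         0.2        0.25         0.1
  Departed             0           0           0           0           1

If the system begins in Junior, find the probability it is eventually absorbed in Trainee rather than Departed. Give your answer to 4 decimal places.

0.5341

Let h(s) be the probability of absorption at Trainee starting from transient state s. Then h(Trainee) = 1 and h(Departed) = 0. By first-step analysis:
h(Manager) = 0.35·h(Manager) + 0.05·h(Senior) + 0.1·1 + 0.25·h(Junior) + 0.25·0
h(Senior) = 0.2·h(Manager) + 0.4·h(Senior) + 0.15·1 + 0.1·h(Junior) + 0.15·0
h(Junior) = 0.15·h(Manager) + 0.3·h(Senior) + 0.2·1 + 0.25·h(Junior) + 0.1·0
Solving: h(Manager) = 0.3955, h(Senior) = 0.4708, h(Junior) = 0.5341.
Starting from Junior, the probability is 0.5341.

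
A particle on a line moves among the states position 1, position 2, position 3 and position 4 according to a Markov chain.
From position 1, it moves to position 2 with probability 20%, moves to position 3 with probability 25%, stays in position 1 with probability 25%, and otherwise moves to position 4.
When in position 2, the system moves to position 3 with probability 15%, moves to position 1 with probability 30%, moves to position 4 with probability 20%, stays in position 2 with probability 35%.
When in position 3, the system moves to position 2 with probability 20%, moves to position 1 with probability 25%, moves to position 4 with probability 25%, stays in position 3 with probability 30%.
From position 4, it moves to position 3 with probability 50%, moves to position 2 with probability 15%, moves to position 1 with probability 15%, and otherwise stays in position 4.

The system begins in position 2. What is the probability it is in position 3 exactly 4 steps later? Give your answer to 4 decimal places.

Propagate the distribution vector 4 steps from position 2.
After 0 steps: (0.0000, 1.0000, 0.0000, 0.0000)
After 1 step: (0.3000, 0.3500, 0.1500, 0.2000)
After 2 steps: (0.2475, 0.2425, 0.2725, 0.2375)
After 3 steps: (0.2384, 0.2245, 0.2988, 0.2384)
After 4 steps: (0.2374, 0.2218, 0.3021, 0.2388)
P(in position 3 after 4 steps) = 0.3021

0.3021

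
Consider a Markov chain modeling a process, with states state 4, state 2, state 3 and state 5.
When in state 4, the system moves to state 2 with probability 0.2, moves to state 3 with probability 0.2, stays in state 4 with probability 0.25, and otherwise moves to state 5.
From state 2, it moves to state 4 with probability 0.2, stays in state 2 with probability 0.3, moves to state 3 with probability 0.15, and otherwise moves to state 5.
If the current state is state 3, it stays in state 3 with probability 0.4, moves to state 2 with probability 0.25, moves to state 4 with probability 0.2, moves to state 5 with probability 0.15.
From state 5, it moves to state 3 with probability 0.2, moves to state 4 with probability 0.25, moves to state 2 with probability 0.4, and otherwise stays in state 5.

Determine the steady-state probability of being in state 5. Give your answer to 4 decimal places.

0.2530

Let the stationary distribution be π with π = πP and π_1 + π_2 + π_3 + π_4 = 1.
π_1 = 0.25·π_1 + 0.2·π_2 + 0.2·π_3 + 0.25·π_4
π_2 = 0.2·π_1 + 0.3·π_2 + 0.25·π_3 + 0.4·π_4
π_3 = 0.2·π_1 + 0.15·π_2 + 0.4·π_3 + 0.2·π_4
Solving with the normalization constraint gives π = (0.2238, 0.2913, 0.2318, 0.2530).
So the stationary probability of state 5 is 0.2530.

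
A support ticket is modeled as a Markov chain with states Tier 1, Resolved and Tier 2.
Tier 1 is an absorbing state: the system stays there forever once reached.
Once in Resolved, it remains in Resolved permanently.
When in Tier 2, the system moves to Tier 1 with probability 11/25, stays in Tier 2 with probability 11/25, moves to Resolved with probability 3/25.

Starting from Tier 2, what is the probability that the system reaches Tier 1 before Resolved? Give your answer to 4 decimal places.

Let h(s) be the probability of absorption at Tier 1 starting from transient state s. Then h(Tier 1) = 1 and h(Resolved) = 0. By first-step analysis:
h(Tier 2) = 0.44·1 + 0.12·0 + 0.44·h(Tier 2)
Solving: h(Tier 2) = 0.7857.
Starting from Tier 2, the probability is 0.7857.

0.7857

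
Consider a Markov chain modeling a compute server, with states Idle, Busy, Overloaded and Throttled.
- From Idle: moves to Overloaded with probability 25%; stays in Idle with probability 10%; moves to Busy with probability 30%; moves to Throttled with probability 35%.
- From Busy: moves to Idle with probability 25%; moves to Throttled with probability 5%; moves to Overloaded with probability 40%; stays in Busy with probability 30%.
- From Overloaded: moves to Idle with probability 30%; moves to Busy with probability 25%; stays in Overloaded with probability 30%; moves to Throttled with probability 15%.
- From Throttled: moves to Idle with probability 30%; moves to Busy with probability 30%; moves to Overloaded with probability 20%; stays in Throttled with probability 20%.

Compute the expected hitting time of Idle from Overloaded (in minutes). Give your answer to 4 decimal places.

3.4904

Let t(s) be the expected number of minutes to first reach Idle from state s, with t(Idle) = 0. Conditioning on the first minute:
t(Busy) = 1 + 0.3·t(Busy) + 0.4·t(Overloaded) + 0.05·t(Throttled)
t(Overloaded) = 1 + 0.25·t(Busy) + 0.3·t(Overloaded) + 0.15·t(Throttled)
t(Throttled) = 1 + 0.3·t(Busy) + 0.2·t(Overloaded) + 0.2·t(Throttled)
Solving: t(Busy) = 3.6731, t(Overloaded) = 3.4904, t(Throttled) = 3.5000.
Expected minutes from Overloaded to Idle: 3.4904.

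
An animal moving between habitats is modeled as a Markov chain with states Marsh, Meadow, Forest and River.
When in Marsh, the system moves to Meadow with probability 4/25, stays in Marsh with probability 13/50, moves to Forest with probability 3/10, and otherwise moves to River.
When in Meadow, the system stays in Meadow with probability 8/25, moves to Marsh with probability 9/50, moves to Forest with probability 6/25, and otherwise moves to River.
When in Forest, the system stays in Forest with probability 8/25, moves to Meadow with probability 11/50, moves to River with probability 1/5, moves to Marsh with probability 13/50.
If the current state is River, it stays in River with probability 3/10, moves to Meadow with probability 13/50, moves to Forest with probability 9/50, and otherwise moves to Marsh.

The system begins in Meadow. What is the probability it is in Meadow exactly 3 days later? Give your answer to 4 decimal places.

0.2415

Propagate the distribution vector 3 days from Meadow.
After 0 days: (0.0000, 1.0000, 0.0000, 0.0000)
After 1 day: (0.1800, 0.3200, 0.2400, 0.2600)
After 2 days: (0.2344, 0.2516, 0.2544, 0.2596)
After 3 days: (0.2399, 0.2415, 0.2588, 0.2598)
P(in Meadow after 3 days) = 0.2415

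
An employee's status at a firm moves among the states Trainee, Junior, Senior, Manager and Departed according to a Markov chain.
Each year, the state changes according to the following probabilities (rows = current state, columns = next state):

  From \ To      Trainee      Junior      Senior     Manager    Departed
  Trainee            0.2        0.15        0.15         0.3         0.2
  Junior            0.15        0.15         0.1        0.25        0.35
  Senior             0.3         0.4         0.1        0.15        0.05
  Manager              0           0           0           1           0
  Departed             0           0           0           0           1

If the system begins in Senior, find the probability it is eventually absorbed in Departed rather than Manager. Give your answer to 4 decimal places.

Let h(s) be the probability of absorption at Departed starting from transient state s. Then h(Departed) = 1 and h(Manager) = 0. By first-step analysis:
h(Trainee) = 0.2·h(Trainee) + 0.15·h(Junior) + 0.15·h(Senior) + 0.3·0 + 0.2·1
h(Junior) = 0.15·h(Trainee) + 0.15·h(Junior) + 0.1·h(Senior) + 0.25·0 + 0.35·1
h(Senior) = 0.3·h(Trainee) + 0.4·h(Junior) + 0.1·h(Senior) + 0.15·0 + 0.05·1
Solving: h(Trainee) = 0.4338, h(Junior) = 0.5401, h(Senior) = 0.4402.
Starting from Senior, the probability is 0.4402.

0.4402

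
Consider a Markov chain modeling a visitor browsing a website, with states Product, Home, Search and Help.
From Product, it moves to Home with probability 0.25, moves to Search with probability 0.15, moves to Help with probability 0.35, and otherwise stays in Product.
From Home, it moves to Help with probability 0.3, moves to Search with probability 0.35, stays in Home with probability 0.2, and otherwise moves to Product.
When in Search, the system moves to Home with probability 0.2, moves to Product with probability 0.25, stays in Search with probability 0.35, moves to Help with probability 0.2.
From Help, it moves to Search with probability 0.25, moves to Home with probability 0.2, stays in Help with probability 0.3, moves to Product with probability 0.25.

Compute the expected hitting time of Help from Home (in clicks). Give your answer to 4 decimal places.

Let t(s) be the expected number of clicks to first reach Help from state s, with t(Help) = 0. Conditioning on the first click:
t(Product) = 1 + 0.25·t(Product) + 0.25·t(Home) + 0.15·t(Search)
t(Home) = 1 + 0.15·t(Product) + 0.2·t(Home) + 0.35·t(Search)
t(Search) = 1 + 0.25·t(Product) + 0.2·t(Home) + 0.35·t(Search)
Solving: t(Product) = 3.3106, t(Home) = 3.5833, t(Search) = 3.9143.
Expected clicks from Home to Help: 3.5833.

3.5833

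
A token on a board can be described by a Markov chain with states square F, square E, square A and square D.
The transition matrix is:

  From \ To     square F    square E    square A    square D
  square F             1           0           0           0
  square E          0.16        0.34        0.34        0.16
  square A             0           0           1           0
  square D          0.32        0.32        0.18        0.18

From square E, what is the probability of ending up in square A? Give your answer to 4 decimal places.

Let h(s) be the probability of absorption at square A starting from transient state s. Then h(square A) = 1 and h(square F) = 0. By first-step analysis:
h(square E) = 0.16·0 + 0.34·h(square E) + 0.34·1 + 0.16·h(square D)
h(square D) = 0.32·0 + 0.32·h(square E) + 0.18·1 + 0.18·h(square D)
Solving: h(square E) = 0.6278, h(square D) = 0.4645.
Starting from square E, the probability is 0.6278.

0.6278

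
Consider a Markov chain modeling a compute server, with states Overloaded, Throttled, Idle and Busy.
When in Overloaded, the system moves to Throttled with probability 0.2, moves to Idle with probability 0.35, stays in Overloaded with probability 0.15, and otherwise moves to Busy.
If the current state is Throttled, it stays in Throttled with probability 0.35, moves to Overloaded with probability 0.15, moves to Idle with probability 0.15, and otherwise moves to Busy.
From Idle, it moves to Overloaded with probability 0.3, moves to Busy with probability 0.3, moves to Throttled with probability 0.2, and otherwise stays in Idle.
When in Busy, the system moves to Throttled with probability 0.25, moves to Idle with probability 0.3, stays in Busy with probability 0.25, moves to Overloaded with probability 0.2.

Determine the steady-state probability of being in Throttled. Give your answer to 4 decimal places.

Let the stationary distribution be π with π = πP and π_1 + π_2 + π_3 + π_4 = 1.
π_1 = 0.15·π_1 + 0.15·π_2 + 0.3·π_3 + 0.2·π_4
π_2 = 0.2·π_1 + 0.35·π_2 + 0.2·π_3 + 0.25·π_4
π_3 = 0.35·π_1 + 0.15·π_2 + 0.2·π_3 + 0.3·π_4
Solving with the normalization constraint gives π = (0.2020, 0.2528, 0.2474, 0.2978).
So the stationary probability of Throttled is 0.2528.

0.2528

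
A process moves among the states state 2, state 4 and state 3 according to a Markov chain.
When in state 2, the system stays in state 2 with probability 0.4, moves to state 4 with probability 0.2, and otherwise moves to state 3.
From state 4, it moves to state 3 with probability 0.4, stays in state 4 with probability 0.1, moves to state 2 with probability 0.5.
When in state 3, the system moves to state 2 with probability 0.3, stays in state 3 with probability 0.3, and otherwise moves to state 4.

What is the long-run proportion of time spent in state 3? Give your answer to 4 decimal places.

0.3636

Let the stationary distribution be π with π = πP and π_1 + π_2 + π_3 = 1.
π_1 = 0.4·π_1 + 0.5·π_2 + 0.3·π_3
π_2 = 0.2·π_1 + 0.1·π_2 + 0.4·π_3
Solving with the normalization constraint gives π = (0.3884, 0.2479, 0.3636).
So the stationary probability of state 3 is 0.3636.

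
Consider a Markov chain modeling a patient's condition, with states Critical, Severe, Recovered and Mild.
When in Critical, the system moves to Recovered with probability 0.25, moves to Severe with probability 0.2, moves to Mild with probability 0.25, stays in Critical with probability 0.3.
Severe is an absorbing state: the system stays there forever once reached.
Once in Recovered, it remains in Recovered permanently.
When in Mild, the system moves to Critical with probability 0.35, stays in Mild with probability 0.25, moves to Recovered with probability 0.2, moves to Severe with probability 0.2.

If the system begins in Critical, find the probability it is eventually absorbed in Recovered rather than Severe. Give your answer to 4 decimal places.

Let h(s) be the probability of absorption at Recovered starting from transient state s. Then h(Recovered) = 1 and h(Severe) = 0. By first-step analysis:
h(Critical) = 0.3·h(Critical) + 0.2·0 + 0.25·1 + 0.25·h(Mild)
h(Mild) = 0.35·h(Critical) + 0.2·0 + 0.2·1 + 0.25·h(Mild)
Solving: h(Critical) = 0.5429, h(Mild) = 0.5200.
Starting from Critical, the probability is 0.5429.

0.5429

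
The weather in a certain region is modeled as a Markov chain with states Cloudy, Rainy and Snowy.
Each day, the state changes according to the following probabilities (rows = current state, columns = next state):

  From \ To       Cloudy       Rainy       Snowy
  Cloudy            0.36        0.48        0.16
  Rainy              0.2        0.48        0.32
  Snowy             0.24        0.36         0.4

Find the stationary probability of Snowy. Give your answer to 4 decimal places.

Let the stationary distribution be π with π = πP and π_1 + π_2 + π_3 = 1.
π_1 = 0.36·π_1 + 0.2·π_2 + 0.24·π_3
π_2 = 0.48·π_1 + 0.48·π_2 + 0.36·π_3
Solving with the normalization constraint gives π = (0.2526, 0.4435, 0.3039).
So the stationary probability of Snowy is 0.3039.

0.3039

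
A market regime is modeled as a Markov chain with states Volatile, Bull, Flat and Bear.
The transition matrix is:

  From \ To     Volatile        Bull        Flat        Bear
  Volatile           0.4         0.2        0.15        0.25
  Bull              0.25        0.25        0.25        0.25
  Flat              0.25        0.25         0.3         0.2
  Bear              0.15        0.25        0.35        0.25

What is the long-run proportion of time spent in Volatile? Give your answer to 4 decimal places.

0.2662

Let the stationary distribution be π with π = πP and π_1 + π_2 + π_3 + π_4 = 1.
π_1 = 0.4·π_1 + 0.25·π_2 + 0.25·π_3 + 0.15·π_4
π_2 = 0.2·π_1 + 0.25·π_2 + 0.25·π_3 + 0.25·π_4
π_3 = 0.15·π_1 + 0.25·π_2 + 0.3·π_3 + 0.35·π_4
Solving with the normalization constraint gives π = (0.2662, 0.2367, 0.2601, 0.2370).
So the stationary probability of Volatile is 0.2662.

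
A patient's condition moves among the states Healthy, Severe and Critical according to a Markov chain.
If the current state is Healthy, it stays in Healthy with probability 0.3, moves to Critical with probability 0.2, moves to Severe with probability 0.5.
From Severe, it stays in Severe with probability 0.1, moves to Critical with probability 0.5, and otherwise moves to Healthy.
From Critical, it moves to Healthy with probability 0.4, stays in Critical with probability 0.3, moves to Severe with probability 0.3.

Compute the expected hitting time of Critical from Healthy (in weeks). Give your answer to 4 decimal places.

Let t(s) be the expected number of weeks to first reach Critical from state s, with t(Critical) = 0. Conditioning on the first week:
t(Healthy) = 1 + 0.3·t(Healthy) + 0.5·t(Severe)
t(Severe) = 1 + 0.4·t(Healthy) + 0.1·t(Severe)
Solving: t(Healthy) = 3.2558, t(Severe) = 2.5581.
Expected weeks from Healthy to Critical: 3.2558.

3.2558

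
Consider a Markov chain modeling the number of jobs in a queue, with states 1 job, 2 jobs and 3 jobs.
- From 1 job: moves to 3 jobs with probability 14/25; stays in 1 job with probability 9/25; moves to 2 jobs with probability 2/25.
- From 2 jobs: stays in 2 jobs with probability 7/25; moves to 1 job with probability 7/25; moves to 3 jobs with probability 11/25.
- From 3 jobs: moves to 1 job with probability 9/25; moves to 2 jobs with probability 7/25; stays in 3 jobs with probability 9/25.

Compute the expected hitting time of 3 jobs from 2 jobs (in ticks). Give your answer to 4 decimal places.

Let t(s) be the expected number of ticks to first reach 3 jobs from state s, with t(3 jobs) = 0. Conditioning on the first tick:
t(1 job) = 1 + 0.36·t(1 job) + 0.08·t(2 jobs)
t(2 jobs) = 1 + 0.28·t(1 job) + 0.28·t(2 jobs)
Solving: t(1 job) = 1.8248, t(2 jobs) = 2.0985.
Expected ticks from 2 jobs to 3 jobs: 2.0985.

2.0985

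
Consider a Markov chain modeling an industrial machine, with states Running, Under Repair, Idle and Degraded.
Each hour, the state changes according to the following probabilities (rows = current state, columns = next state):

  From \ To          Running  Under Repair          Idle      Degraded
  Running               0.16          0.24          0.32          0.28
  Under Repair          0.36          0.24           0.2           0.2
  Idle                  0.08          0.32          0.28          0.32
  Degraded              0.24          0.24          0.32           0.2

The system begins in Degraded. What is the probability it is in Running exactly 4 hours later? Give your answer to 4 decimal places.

Propagate the distribution vector 4 hours from Degraded.
After 0 hours: (0.0000, 0.0000, 0.0000, 1.0000)
After 1 hour: (0.2400, 0.2400, 0.3200, 0.2000)
After 2 hours: (0.1984, 0.2656, 0.2784, 0.2576)
After 3 hours: (0.2115, 0.2623, 0.2770, 0.2493)
After 4 hours: (0.2102, 0.2622, 0.2774, 0.2502)
P(in Running after 4 hours) = 0.2102

0.2102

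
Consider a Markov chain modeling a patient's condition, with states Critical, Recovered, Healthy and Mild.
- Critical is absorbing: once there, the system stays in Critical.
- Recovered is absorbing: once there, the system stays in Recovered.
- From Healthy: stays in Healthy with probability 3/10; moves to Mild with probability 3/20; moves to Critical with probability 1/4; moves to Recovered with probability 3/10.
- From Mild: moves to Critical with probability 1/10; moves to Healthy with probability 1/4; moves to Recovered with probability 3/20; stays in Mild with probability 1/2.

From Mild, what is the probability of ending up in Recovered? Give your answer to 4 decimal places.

Let h(s) be the probability of absorption at Recovered starting from transient state s. Then h(Recovered) = 1 and h(Critical) = 0. By first-step analysis:
h(Healthy) = 0.25·0 + 0.3·1 + 0.3·h(Healthy) + 0.15·h(Mild)
h(Mild) = 0.1·0 + 0.15·1 + 0.25·h(Healthy) + 0.5·h(Mild)
Solving: h(Healthy) = 0.5520, h(Mild) = 0.5760.
Starting from Mild, the probability is 0.5760.

0.5760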